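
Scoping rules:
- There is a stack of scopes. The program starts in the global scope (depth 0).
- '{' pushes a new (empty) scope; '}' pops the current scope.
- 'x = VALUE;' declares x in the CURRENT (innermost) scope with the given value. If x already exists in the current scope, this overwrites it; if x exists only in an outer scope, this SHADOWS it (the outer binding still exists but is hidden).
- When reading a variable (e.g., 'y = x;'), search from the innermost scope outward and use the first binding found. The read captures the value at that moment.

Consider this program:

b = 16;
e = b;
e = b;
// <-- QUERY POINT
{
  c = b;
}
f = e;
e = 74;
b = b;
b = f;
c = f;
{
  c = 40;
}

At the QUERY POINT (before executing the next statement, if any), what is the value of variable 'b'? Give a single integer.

Step 1: declare b=16 at depth 0
Step 2: declare e=(read b)=16 at depth 0
Step 3: declare e=(read b)=16 at depth 0
Visible at query point: b=16 e=16

Answer: 16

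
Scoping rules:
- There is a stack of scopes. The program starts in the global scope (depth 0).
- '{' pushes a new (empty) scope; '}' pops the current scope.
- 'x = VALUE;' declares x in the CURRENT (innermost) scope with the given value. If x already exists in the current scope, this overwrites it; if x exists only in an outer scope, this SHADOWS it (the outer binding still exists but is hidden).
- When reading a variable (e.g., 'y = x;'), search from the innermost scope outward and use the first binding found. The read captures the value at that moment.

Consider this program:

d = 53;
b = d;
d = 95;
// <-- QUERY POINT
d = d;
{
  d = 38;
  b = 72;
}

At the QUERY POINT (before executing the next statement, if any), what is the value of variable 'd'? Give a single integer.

Step 1: declare d=53 at depth 0
Step 2: declare b=(read d)=53 at depth 0
Step 3: declare d=95 at depth 0
Visible at query point: b=53 d=95

Answer: 95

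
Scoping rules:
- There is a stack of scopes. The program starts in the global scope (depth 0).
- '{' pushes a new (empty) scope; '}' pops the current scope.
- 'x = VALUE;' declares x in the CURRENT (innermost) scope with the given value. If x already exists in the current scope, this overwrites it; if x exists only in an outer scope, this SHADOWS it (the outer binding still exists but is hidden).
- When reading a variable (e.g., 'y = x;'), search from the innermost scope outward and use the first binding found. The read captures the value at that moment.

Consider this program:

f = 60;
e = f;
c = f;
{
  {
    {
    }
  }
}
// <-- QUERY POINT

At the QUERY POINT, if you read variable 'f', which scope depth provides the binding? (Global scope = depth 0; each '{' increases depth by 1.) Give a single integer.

Step 1: declare f=60 at depth 0
Step 2: declare e=(read f)=60 at depth 0
Step 3: declare c=(read f)=60 at depth 0
Step 4: enter scope (depth=1)
Step 5: enter scope (depth=2)
Step 6: enter scope (depth=3)
Step 7: exit scope (depth=2)
Step 8: exit scope (depth=1)
Step 9: exit scope (depth=0)
Visible at query point: c=60 e=60 f=60

Answer: 0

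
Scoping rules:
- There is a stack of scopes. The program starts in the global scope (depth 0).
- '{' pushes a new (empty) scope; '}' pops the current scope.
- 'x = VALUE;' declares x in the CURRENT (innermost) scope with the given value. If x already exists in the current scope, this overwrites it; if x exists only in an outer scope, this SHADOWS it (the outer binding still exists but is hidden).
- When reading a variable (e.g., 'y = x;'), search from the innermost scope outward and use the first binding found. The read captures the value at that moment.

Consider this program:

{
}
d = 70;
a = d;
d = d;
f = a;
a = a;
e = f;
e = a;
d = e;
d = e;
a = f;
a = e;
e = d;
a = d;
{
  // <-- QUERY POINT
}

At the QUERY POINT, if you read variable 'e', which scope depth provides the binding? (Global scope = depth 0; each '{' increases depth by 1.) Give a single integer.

Answer: 0

Derivation:
Step 1: enter scope (depth=1)
Step 2: exit scope (depth=0)
Step 3: declare d=70 at depth 0
Step 4: declare a=(read d)=70 at depth 0
Step 5: declare d=(read d)=70 at depth 0
Step 6: declare f=(read a)=70 at depth 0
Step 7: declare a=(read a)=70 at depth 0
Step 8: declare e=(read f)=70 at depth 0
Step 9: declare e=(read a)=70 at depth 0
Step 10: declare d=(read e)=70 at depth 0
Step 11: declare d=(read e)=70 at depth 0
Step 12: declare a=(read f)=70 at depth 0
Step 13: declare a=(read e)=70 at depth 0
Step 14: declare e=(read d)=70 at depth 0
Step 15: declare a=(read d)=70 at depth 0
Step 16: enter scope (depth=1)
Visible at query point: a=70 d=70 e=70 f=70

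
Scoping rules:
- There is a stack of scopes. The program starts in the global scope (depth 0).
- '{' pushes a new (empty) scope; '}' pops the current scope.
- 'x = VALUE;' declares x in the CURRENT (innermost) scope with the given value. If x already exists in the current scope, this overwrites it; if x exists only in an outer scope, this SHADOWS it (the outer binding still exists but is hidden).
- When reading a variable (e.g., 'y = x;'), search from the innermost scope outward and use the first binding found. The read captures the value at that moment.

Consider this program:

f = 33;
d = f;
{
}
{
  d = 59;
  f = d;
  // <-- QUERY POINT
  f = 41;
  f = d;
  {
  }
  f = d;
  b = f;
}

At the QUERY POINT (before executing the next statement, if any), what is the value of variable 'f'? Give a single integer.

Step 1: declare f=33 at depth 0
Step 2: declare d=(read f)=33 at depth 0
Step 3: enter scope (depth=1)
Step 4: exit scope (depth=0)
Step 5: enter scope (depth=1)
Step 6: declare d=59 at depth 1
Step 7: declare f=(read d)=59 at depth 1
Visible at query point: d=59 f=59

Answer: 59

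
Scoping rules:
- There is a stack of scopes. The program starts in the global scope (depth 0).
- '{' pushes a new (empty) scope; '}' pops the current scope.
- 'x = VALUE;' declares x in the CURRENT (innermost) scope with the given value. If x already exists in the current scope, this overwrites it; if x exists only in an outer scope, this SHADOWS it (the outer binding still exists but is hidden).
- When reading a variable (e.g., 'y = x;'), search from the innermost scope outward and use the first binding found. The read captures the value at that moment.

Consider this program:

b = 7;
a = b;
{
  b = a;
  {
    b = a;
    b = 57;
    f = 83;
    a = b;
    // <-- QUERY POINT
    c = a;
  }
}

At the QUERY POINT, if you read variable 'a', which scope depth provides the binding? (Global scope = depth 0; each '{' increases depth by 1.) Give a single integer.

Step 1: declare b=7 at depth 0
Step 2: declare a=(read b)=7 at depth 0
Step 3: enter scope (depth=1)
Step 4: declare b=(read a)=7 at depth 1
Step 5: enter scope (depth=2)
Step 6: declare b=(read a)=7 at depth 2
Step 7: declare b=57 at depth 2
Step 8: declare f=83 at depth 2
Step 9: declare a=(read b)=57 at depth 2
Visible at query point: a=57 b=57 f=83

Answer: 2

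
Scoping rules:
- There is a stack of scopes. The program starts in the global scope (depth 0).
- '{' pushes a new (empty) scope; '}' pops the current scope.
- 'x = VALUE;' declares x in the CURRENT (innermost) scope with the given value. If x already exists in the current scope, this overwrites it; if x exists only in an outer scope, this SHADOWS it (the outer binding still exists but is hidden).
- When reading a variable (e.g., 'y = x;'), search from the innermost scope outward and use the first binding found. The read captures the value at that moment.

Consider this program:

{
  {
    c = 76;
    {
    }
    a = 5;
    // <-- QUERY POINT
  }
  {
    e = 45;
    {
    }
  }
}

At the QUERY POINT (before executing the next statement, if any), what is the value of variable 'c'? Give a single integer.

Answer: 76

Derivation:
Step 1: enter scope (depth=1)
Step 2: enter scope (depth=2)
Step 3: declare c=76 at depth 2
Step 4: enter scope (depth=3)
Step 5: exit scope (depth=2)
Step 6: declare a=5 at depth 2
Visible at query point: a=5 c=76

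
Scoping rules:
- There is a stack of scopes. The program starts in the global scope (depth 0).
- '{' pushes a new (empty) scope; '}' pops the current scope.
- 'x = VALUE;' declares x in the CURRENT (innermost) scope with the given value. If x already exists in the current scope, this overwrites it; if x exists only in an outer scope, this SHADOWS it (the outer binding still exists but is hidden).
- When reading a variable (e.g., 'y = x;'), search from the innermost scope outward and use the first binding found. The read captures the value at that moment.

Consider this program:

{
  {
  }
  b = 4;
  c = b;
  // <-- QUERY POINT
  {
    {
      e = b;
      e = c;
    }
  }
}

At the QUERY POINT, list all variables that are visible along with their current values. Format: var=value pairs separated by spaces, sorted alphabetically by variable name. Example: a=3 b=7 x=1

Answer: b=4 c=4

Derivation:
Step 1: enter scope (depth=1)
Step 2: enter scope (depth=2)
Step 3: exit scope (depth=1)
Step 4: declare b=4 at depth 1
Step 5: declare c=(read b)=4 at depth 1
Visible at query point: b=4 c=4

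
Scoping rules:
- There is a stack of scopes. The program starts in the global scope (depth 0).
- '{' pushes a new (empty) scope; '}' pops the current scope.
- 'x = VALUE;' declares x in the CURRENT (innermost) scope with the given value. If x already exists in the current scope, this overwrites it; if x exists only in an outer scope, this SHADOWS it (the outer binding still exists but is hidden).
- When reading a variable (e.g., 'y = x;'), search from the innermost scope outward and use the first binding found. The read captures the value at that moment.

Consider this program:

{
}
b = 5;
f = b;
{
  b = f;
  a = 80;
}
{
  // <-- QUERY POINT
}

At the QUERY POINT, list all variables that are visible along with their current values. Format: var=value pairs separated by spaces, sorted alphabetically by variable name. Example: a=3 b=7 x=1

Step 1: enter scope (depth=1)
Step 2: exit scope (depth=0)
Step 3: declare b=5 at depth 0
Step 4: declare f=(read b)=5 at depth 0
Step 5: enter scope (depth=1)
Step 6: declare b=(read f)=5 at depth 1
Step 7: declare a=80 at depth 1
Step 8: exit scope (depth=0)
Step 9: enter scope (depth=1)
Visible at query point: b=5 f=5

Answer: b=5 f=5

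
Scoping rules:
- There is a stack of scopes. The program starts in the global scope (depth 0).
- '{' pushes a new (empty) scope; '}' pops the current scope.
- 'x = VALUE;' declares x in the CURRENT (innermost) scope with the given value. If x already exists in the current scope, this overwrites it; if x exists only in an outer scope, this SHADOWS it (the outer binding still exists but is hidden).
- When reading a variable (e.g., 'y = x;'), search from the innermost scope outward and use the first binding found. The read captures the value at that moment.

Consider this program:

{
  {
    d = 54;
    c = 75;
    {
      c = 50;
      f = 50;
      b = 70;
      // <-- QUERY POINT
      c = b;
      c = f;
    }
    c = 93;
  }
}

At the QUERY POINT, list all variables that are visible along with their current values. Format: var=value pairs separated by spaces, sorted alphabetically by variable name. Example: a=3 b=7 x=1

Step 1: enter scope (depth=1)
Step 2: enter scope (depth=2)
Step 3: declare d=54 at depth 2
Step 4: declare c=75 at depth 2
Step 5: enter scope (depth=3)
Step 6: declare c=50 at depth 3
Step 7: declare f=50 at depth 3
Step 8: declare b=70 at depth 3
Visible at query point: b=70 c=50 d=54 f=50

Answer: b=70 c=50 d=54 f=50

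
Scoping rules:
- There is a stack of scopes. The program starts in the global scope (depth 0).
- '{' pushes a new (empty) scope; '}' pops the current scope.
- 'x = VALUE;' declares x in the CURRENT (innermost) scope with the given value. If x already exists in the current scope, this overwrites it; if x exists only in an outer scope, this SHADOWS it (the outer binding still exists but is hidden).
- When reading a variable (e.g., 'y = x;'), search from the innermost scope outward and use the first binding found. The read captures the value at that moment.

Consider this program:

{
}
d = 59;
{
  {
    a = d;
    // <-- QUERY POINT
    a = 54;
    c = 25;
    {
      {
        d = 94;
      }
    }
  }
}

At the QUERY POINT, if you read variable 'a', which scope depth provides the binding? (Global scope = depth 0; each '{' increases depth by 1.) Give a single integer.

Step 1: enter scope (depth=1)
Step 2: exit scope (depth=0)
Step 3: declare d=59 at depth 0
Step 4: enter scope (depth=1)
Step 5: enter scope (depth=2)
Step 6: declare a=(read d)=59 at depth 2
Visible at query point: a=59 d=59

Answer: 2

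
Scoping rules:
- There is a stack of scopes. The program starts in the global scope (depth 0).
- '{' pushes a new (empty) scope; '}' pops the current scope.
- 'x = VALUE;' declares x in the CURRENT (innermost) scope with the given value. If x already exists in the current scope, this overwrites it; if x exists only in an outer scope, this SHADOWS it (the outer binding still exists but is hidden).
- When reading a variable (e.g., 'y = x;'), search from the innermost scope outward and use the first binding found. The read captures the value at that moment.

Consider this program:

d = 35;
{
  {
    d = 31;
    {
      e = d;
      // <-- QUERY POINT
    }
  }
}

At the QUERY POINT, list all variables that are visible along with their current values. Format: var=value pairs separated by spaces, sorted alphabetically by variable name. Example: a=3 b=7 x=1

Step 1: declare d=35 at depth 0
Step 2: enter scope (depth=1)
Step 3: enter scope (depth=2)
Step 4: declare d=31 at depth 2
Step 5: enter scope (depth=3)
Step 6: declare e=(read d)=31 at depth 3
Visible at query point: d=31 e=31

Answer: d=31 e=31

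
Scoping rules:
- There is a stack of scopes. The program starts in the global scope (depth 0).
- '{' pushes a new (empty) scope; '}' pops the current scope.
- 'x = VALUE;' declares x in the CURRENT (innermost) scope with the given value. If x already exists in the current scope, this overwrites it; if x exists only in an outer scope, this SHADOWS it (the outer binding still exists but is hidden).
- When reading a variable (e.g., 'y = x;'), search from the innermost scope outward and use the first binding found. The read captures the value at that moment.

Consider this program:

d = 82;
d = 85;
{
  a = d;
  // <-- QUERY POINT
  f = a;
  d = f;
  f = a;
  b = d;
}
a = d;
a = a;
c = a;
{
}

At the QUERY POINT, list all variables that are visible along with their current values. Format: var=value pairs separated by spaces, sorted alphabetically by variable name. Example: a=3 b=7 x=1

Answer: a=85 d=85

Derivation:
Step 1: declare d=82 at depth 0
Step 2: declare d=85 at depth 0
Step 3: enter scope (depth=1)
Step 4: declare a=(read d)=85 at depth 1
Visible at query point: a=85 d=85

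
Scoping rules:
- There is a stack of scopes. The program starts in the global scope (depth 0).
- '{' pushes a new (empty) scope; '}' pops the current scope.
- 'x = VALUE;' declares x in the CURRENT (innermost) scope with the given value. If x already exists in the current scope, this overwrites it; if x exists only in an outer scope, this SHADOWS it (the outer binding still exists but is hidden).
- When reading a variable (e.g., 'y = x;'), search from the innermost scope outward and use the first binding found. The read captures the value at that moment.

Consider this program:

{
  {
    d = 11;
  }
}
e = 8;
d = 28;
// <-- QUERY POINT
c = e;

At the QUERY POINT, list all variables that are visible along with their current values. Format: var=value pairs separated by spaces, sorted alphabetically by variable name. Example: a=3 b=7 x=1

Step 1: enter scope (depth=1)
Step 2: enter scope (depth=2)
Step 3: declare d=11 at depth 2
Step 4: exit scope (depth=1)
Step 5: exit scope (depth=0)
Step 6: declare e=8 at depth 0
Step 7: declare d=28 at depth 0
Visible at query point: d=28 e=8

Answer: d=28 e=8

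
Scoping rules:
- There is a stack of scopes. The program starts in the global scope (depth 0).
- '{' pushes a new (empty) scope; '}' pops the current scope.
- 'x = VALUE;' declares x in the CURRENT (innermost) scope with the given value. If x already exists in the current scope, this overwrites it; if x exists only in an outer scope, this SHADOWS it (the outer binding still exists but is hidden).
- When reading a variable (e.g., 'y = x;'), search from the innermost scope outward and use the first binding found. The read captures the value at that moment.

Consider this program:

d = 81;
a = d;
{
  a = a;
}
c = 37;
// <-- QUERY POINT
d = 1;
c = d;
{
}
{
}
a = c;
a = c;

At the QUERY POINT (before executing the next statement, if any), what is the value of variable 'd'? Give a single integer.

Answer: 81

Derivation:
Step 1: declare d=81 at depth 0
Step 2: declare a=(read d)=81 at depth 0
Step 3: enter scope (depth=1)
Step 4: declare a=(read a)=81 at depth 1
Step 5: exit scope (depth=0)
Step 6: declare c=37 at depth 0
Visible at query point: a=81 c=37 d=81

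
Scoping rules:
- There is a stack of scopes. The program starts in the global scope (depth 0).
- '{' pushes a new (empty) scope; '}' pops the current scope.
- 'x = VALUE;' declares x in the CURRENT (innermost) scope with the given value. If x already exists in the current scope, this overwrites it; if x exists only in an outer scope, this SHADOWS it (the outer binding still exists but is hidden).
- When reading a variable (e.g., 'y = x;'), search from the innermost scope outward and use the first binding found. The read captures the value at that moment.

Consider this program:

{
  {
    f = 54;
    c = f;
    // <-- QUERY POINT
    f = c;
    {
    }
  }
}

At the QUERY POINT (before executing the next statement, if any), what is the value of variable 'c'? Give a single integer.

Answer: 54

Derivation:
Step 1: enter scope (depth=1)
Step 2: enter scope (depth=2)
Step 3: declare f=54 at depth 2
Step 4: declare c=(read f)=54 at depth 2
Visible at query point: c=54 f=54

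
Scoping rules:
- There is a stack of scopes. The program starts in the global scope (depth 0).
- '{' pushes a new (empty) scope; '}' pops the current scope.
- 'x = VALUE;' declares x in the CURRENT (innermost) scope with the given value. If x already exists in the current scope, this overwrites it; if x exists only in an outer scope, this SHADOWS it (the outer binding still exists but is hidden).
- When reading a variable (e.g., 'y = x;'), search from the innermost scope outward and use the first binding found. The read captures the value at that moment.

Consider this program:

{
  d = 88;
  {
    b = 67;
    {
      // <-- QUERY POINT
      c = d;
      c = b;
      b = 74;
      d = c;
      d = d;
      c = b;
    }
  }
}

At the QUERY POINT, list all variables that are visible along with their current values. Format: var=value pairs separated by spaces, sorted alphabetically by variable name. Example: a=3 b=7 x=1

Step 1: enter scope (depth=1)
Step 2: declare d=88 at depth 1
Step 3: enter scope (depth=2)
Step 4: declare b=67 at depth 2
Step 5: enter scope (depth=3)
Visible at query point: b=67 d=88

Answer: b=67 d=88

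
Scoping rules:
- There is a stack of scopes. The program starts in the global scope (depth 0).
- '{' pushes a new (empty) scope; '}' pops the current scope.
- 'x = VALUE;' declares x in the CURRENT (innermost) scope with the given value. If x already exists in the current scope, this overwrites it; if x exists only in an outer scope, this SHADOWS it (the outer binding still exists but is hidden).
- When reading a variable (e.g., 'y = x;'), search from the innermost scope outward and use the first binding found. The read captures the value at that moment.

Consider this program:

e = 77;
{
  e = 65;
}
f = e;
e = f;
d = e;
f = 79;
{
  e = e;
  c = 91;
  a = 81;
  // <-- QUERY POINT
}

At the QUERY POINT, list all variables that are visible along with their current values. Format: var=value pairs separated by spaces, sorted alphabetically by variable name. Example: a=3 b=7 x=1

Step 1: declare e=77 at depth 0
Step 2: enter scope (depth=1)
Step 3: declare e=65 at depth 1
Step 4: exit scope (depth=0)
Step 5: declare f=(read e)=77 at depth 0
Step 6: declare e=(read f)=77 at depth 0
Step 7: declare d=(read e)=77 at depth 0
Step 8: declare f=79 at depth 0
Step 9: enter scope (depth=1)
Step 10: declare e=(read e)=77 at depth 1
Step 11: declare c=91 at depth 1
Step 12: declare a=81 at depth 1
Visible at query point: a=81 c=91 d=77 e=77 f=79

Answer: a=81 c=91 d=77 e=77 f=79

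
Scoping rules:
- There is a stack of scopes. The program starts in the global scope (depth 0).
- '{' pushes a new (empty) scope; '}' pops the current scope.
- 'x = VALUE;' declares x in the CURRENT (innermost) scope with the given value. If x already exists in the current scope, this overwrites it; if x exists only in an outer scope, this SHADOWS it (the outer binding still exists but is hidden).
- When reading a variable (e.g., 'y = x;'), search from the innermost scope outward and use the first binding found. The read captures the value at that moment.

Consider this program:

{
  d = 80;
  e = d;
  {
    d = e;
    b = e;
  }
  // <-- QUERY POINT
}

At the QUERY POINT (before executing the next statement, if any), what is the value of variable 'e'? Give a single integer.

Answer: 80

Derivation:
Step 1: enter scope (depth=1)
Step 2: declare d=80 at depth 1
Step 3: declare e=(read d)=80 at depth 1
Step 4: enter scope (depth=2)
Step 5: declare d=(read e)=80 at depth 2
Step 6: declare b=(read e)=80 at depth 2
Step 7: exit scope (depth=1)
Visible at query point: d=80 e=80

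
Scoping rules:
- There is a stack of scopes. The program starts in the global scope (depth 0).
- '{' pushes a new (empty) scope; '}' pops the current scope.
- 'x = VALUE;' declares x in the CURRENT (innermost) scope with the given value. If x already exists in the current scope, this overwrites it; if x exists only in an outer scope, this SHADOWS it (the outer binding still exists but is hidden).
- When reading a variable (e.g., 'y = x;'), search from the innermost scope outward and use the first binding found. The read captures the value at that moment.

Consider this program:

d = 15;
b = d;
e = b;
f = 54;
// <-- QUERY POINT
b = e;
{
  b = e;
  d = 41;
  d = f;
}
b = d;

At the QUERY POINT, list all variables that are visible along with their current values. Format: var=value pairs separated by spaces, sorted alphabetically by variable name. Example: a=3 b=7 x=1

Answer: b=15 d=15 e=15 f=54

Derivation:
Step 1: declare d=15 at depth 0
Step 2: declare b=(read d)=15 at depth 0
Step 3: declare e=(read b)=15 at depth 0
Step 4: declare f=54 at depth 0
Visible at query point: b=15 d=15 e=15 f=54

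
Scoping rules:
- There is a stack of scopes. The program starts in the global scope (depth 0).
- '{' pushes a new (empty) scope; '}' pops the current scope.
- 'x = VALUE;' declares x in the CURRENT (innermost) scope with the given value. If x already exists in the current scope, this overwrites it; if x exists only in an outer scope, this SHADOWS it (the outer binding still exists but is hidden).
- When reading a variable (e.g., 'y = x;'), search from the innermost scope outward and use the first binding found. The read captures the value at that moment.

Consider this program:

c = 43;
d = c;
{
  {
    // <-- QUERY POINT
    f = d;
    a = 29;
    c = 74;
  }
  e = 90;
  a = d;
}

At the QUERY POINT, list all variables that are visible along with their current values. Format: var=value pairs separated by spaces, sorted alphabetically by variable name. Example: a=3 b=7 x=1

Answer: c=43 d=43

Derivation:
Step 1: declare c=43 at depth 0
Step 2: declare d=(read c)=43 at depth 0
Step 3: enter scope (depth=1)
Step 4: enter scope (depth=2)
Visible at query point: c=43 d=43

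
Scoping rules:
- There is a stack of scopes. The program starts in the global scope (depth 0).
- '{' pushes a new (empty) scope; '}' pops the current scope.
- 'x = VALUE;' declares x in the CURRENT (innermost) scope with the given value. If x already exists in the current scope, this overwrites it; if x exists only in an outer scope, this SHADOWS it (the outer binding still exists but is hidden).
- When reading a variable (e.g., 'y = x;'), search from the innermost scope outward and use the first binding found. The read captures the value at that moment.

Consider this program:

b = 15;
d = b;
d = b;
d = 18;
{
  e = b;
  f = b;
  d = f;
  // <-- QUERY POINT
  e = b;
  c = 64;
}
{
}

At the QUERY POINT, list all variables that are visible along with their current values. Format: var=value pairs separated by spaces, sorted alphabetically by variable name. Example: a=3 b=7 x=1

Answer: b=15 d=15 e=15 f=15

Derivation:
Step 1: declare b=15 at depth 0
Step 2: declare d=(read b)=15 at depth 0
Step 3: declare d=(read b)=15 at depth 0
Step 4: declare d=18 at depth 0
Step 5: enter scope (depth=1)
Step 6: declare e=(read b)=15 at depth 1
Step 7: declare f=(read b)=15 at depth 1
Step 8: declare d=(read f)=15 at depth 1
Visible at query point: b=15 d=15 e=15 f=15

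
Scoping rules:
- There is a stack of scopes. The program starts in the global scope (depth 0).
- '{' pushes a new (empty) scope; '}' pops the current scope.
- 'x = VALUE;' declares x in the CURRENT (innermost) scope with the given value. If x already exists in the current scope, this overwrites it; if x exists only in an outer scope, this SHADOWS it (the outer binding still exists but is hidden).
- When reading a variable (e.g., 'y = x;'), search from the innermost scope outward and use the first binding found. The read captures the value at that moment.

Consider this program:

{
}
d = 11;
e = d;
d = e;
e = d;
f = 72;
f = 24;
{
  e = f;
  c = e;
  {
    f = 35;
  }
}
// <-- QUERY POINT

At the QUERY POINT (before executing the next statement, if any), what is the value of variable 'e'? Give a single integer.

Step 1: enter scope (depth=1)
Step 2: exit scope (depth=0)
Step 3: declare d=11 at depth 0
Step 4: declare e=(read d)=11 at depth 0
Step 5: declare d=(read e)=11 at depth 0
Step 6: declare e=(read d)=11 at depth 0
Step 7: declare f=72 at depth 0
Step 8: declare f=24 at depth 0
Step 9: enter scope (depth=1)
Step 10: declare e=(read f)=24 at depth 1
Step 11: declare c=(read e)=24 at depth 1
Step 12: enter scope (depth=2)
Step 13: declare f=35 at depth 2
Step 14: exit scope (depth=1)
Step 15: exit scope (depth=0)
Visible at query point: d=11 e=11 f=24

Answer: 11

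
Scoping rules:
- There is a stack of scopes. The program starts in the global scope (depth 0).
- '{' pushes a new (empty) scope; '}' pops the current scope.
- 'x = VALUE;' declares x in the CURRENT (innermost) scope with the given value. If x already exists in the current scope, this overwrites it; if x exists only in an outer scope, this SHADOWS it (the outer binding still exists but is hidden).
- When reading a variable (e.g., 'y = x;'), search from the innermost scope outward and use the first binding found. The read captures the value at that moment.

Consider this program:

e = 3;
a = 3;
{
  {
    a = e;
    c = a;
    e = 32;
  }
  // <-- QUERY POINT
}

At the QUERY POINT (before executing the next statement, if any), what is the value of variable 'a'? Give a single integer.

Answer: 3

Derivation:
Step 1: declare e=3 at depth 0
Step 2: declare a=3 at depth 0
Step 3: enter scope (depth=1)
Step 4: enter scope (depth=2)
Step 5: declare a=(read e)=3 at depth 2
Step 6: declare c=(read a)=3 at depth 2
Step 7: declare e=32 at depth 2
Step 8: exit scope (depth=1)
Visible at query point: a=3 e=3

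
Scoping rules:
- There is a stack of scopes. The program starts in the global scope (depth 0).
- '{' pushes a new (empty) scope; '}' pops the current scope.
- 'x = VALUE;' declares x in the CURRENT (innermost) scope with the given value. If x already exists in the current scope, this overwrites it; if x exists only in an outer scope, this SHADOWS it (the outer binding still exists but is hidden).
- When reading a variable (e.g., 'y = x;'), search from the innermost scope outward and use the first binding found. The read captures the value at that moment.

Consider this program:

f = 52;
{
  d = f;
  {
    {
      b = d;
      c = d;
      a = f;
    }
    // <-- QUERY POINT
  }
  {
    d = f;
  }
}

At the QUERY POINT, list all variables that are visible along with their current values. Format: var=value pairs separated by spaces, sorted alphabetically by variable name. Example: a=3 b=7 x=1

Step 1: declare f=52 at depth 0
Step 2: enter scope (depth=1)
Step 3: declare d=(read f)=52 at depth 1
Step 4: enter scope (depth=2)
Step 5: enter scope (depth=3)
Step 6: declare b=(read d)=52 at depth 3
Step 7: declare c=(read d)=52 at depth 3
Step 8: declare a=(read f)=52 at depth 3
Step 9: exit scope (depth=2)
Visible at query point: d=52 f=52

Answer: d=52 f=52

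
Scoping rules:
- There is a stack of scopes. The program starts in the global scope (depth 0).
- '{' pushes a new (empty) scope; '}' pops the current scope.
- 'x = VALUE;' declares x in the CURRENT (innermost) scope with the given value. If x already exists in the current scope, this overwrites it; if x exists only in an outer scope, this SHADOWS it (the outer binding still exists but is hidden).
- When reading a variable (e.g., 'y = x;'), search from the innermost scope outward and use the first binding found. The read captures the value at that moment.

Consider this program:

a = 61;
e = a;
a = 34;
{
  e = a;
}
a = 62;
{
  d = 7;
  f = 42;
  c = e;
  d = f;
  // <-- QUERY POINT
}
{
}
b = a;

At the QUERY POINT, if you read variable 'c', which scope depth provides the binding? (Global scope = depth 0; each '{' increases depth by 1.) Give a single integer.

Step 1: declare a=61 at depth 0
Step 2: declare e=(read a)=61 at depth 0
Step 3: declare a=34 at depth 0
Step 4: enter scope (depth=1)
Step 5: declare e=(read a)=34 at depth 1
Step 6: exit scope (depth=0)
Step 7: declare a=62 at depth 0
Step 8: enter scope (depth=1)
Step 9: declare d=7 at depth 1
Step 10: declare f=42 at depth 1
Step 11: declare c=(read e)=61 at depth 1
Step 12: declare d=(read f)=42 at depth 1
Visible at query point: a=62 c=61 d=42 e=61 f=42

Answer: 1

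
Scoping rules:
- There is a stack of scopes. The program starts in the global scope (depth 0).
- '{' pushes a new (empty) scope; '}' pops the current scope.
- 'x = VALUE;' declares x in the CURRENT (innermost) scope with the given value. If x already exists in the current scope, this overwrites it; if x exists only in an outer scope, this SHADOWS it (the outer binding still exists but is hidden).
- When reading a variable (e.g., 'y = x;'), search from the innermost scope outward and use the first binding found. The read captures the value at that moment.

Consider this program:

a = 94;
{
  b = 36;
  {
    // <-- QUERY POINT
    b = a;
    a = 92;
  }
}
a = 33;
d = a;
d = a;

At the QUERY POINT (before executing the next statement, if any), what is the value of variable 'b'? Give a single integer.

Step 1: declare a=94 at depth 0
Step 2: enter scope (depth=1)
Step 3: declare b=36 at depth 1
Step 4: enter scope (depth=2)
Visible at query point: a=94 b=36

Answer: 36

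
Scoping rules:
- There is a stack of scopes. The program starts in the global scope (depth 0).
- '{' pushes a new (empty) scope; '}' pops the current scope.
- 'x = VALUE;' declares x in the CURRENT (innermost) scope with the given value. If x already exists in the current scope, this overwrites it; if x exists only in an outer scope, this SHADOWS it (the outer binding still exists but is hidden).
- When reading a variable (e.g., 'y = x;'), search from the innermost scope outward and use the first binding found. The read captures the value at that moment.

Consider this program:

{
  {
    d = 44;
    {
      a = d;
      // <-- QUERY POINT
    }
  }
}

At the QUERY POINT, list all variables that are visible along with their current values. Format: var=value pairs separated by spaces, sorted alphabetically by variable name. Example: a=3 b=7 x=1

Step 1: enter scope (depth=1)
Step 2: enter scope (depth=2)
Step 3: declare d=44 at depth 2
Step 4: enter scope (depth=3)
Step 5: declare a=(read d)=44 at depth 3
Visible at query point: a=44 d=44

Answer: a=44 d=44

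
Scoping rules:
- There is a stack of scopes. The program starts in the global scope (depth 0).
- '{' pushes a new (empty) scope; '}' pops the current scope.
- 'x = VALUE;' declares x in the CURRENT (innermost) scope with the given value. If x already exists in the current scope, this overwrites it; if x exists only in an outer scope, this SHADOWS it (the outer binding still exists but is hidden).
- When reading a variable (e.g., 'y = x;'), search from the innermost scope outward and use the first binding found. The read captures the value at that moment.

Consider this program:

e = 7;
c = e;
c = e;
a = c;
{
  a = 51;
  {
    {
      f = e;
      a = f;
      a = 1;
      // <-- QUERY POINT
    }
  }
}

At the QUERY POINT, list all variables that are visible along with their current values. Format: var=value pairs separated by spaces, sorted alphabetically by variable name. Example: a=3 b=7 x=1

Step 1: declare e=7 at depth 0
Step 2: declare c=(read e)=7 at depth 0
Step 3: declare c=(read e)=7 at depth 0
Step 4: declare a=(read c)=7 at depth 0
Step 5: enter scope (depth=1)
Step 6: declare a=51 at depth 1
Step 7: enter scope (depth=2)
Step 8: enter scope (depth=3)
Step 9: declare f=(read e)=7 at depth 3
Step 10: declare a=(read f)=7 at depth 3
Step 11: declare a=1 at depth 3
Visible at query point: a=1 c=7 e=7 f=7

Answer: a=1 c=7 e=7 f=7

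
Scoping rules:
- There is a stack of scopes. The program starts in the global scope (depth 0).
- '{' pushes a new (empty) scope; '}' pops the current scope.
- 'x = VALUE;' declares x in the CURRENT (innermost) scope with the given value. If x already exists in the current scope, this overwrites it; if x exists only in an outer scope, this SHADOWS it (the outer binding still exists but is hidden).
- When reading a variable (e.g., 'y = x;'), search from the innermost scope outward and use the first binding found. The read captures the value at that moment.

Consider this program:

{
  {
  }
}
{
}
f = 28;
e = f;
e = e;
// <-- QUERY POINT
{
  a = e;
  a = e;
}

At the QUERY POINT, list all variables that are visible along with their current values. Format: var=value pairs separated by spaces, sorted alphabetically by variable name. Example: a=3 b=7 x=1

Answer: e=28 f=28

Derivation:
Step 1: enter scope (depth=1)
Step 2: enter scope (depth=2)
Step 3: exit scope (depth=1)
Step 4: exit scope (depth=0)
Step 5: enter scope (depth=1)
Step 6: exit scope (depth=0)
Step 7: declare f=28 at depth 0
Step 8: declare e=(read f)=28 at depth 0
Step 9: declare e=(read e)=28 at depth 0
Visible at query point: e=28 f=28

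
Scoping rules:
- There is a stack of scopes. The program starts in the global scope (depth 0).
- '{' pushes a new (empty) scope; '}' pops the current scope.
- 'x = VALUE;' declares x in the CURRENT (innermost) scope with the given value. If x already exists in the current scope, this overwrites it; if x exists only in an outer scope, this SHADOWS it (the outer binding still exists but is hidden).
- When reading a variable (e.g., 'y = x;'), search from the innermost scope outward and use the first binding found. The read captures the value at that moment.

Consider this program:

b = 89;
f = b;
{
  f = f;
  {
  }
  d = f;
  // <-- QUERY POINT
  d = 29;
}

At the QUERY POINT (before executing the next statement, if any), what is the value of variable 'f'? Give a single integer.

Step 1: declare b=89 at depth 0
Step 2: declare f=(read b)=89 at depth 0
Step 3: enter scope (depth=1)
Step 4: declare f=(read f)=89 at depth 1
Step 5: enter scope (depth=2)
Step 6: exit scope (depth=1)
Step 7: declare d=(read f)=89 at depth 1
Visible at query point: b=89 d=89 f=89

Answer: 89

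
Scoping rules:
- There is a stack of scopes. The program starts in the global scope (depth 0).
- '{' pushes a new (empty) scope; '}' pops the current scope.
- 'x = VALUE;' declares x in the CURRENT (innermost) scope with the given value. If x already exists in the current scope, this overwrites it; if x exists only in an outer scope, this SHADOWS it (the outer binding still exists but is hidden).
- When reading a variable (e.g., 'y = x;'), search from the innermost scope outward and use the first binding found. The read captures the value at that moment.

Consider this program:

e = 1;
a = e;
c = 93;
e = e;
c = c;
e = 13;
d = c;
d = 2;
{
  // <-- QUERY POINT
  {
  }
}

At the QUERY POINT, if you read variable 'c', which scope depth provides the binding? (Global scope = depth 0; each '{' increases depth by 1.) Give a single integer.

Step 1: declare e=1 at depth 0
Step 2: declare a=(read e)=1 at depth 0
Step 3: declare c=93 at depth 0
Step 4: declare e=(read e)=1 at depth 0
Step 5: declare c=(read c)=93 at depth 0
Step 6: declare e=13 at depth 0
Step 7: declare d=(read c)=93 at depth 0
Step 8: declare d=2 at depth 0
Step 9: enter scope (depth=1)
Visible at query point: a=1 c=93 d=2 e=13

Answer: 0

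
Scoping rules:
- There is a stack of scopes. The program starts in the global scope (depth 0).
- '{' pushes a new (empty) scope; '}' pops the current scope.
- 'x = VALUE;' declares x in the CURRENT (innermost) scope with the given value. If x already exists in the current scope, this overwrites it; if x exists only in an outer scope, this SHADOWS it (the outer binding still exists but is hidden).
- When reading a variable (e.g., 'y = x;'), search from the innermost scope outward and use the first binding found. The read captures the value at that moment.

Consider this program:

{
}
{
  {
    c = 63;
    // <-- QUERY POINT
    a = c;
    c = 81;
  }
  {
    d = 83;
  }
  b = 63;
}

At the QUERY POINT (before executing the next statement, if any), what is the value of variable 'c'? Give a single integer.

Step 1: enter scope (depth=1)
Step 2: exit scope (depth=0)
Step 3: enter scope (depth=1)
Step 4: enter scope (depth=2)
Step 5: declare c=63 at depth 2
Visible at query point: c=63

Answer: 63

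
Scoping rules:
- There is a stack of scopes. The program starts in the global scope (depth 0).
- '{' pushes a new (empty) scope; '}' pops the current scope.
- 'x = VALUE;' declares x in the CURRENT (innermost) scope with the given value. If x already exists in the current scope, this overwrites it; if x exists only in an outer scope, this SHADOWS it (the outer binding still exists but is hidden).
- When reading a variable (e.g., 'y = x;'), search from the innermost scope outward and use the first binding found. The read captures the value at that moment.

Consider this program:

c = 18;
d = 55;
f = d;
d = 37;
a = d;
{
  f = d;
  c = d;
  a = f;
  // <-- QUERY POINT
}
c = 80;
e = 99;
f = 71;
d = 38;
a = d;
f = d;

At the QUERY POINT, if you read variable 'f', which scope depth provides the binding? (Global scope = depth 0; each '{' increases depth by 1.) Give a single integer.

Answer: 1

Derivation:
Step 1: declare c=18 at depth 0
Step 2: declare d=55 at depth 0
Step 3: declare f=(read d)=55 at depth 0
Step 4: declare d=37 at depth 0
Step 5: declare a=(read d)=37 at depth 0
Step 6: enter scope (depth=1)
Step 7: declare f=(read d)=37 at depth 1
Step 8: declare c=(read d)=37 at depth 1
Step 9: declare a=(read f)=37 at depth 1
Visible at query point: a=37 c=37 d=37 f=37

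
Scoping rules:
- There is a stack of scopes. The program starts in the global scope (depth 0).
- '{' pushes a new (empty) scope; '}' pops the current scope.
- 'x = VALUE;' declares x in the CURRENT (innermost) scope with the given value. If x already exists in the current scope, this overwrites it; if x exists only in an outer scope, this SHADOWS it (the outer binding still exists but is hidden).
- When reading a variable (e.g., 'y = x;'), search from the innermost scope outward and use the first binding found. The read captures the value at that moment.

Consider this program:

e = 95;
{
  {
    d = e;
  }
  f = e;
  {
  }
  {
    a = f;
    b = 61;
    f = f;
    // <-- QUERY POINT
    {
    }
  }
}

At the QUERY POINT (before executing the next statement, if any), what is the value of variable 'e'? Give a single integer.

Step 1: declare e=95 at depth 0
Step 2: enter scope (depth=1)
Step 3: enter scope (depth=2)
Step 4: declare d=(read e)=95 at depth 2
Step 5: exit scope (depth=1)
Step 6: declare f=(read e)=95 at depth 1
Step 7: enter scope (depth=2)
Step 8: exit scope (depth=1)
Step 9: enter scope (depth=2)
Step 10: declare a=(read f)=95 at depth 2
Step 11: declare b=61 at depth 2
Step 12: declare f=(read f)=95 at depth 2
Visible at query point: a=95 b=61 e=95 f=95

Answer: 95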